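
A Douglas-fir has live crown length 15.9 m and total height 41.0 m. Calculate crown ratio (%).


Formula: Crown Ratio = (Crown Length / Total Height) * 100
CR = (15.9 m / 41.0 m) * 100
CR = 0.3878 * 100 = 38.8%

38.8


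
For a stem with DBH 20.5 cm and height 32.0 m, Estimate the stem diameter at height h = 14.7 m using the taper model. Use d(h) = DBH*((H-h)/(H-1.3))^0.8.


Taper: d(h) = DBH * ((H - h) / (H - 1.3))^0.8
Numerator = H - h = 32.0 - 14.7 = 17.3 m
Denominator = H - 1.3 = 32.0 - 1.3 = 30.7 m
Ratio = 17.3 / 30.7 = 0.56352
d = 20.5 * 0.56352^0.8 = 13.0 cm

13.0


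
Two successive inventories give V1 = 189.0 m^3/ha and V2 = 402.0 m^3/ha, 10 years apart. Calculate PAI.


Formula: PAI = (V_T2 - V_T1) / (T2 - T1)
Volume increment = 402.0 - 189.0 = 213.0 m^3/ha
PAI = 213.0 / 10 = 21.3 m^3/ha/year

21.3


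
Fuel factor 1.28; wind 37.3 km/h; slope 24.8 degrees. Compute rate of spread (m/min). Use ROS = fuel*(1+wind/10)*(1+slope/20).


Formula: ROS = fuel * (1 + wind/10) * (1 + slope/20)
Wind factor = 1 + 37.3/10 = 4.73
Slope factor = 1 + 24.8/20 = 2.24
ROS = 1.28 * 4.73 * 2.24 = 13.56 m/min

13.56


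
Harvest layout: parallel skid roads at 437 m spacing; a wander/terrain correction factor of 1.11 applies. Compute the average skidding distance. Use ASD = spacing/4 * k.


Formula: ASD = (spacing / 4) * correction
Uncorrected distance = spacing / 4 = 437 / 4 = 109.25 m
ASD = 109.25 * 1.11 = 121 m

121


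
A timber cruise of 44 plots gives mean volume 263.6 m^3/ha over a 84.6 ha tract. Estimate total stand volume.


Formula: Total Volume = Mean Volume per ha * Total Area
Total Volume = 263.6 m^3/ha * 84.6 ha
Total Volume = 22301 m^3

22301


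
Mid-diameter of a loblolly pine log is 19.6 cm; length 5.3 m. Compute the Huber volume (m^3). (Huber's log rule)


Huber: V = Am * L,  Am = pi*(Dm/200)^2
Am = pi*(19.6/200)^2 = 0.030172 m^2
V = 0.030172*5.3 = 0.1599 m^3

0.1599


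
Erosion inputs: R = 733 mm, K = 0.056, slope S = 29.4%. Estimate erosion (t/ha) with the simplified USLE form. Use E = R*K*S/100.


Formula: E = R * K * S / 100  (simplified USLE)
R * K = 733 * 0.056 = 41.048
E = 41.048 * 29.4 / 100 = 12.07 t/ha

12.07


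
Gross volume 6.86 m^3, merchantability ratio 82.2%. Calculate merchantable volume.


Formula: MV = V_total * (merchantable_pct / 100)
Merchantable fraction = 82.2% / 100 = 0.822
MV = 6.86 m^3 * 0.822 = 5.639 m^3

5.639


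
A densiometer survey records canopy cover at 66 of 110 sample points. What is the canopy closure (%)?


Formula: Canopy closure = covered points / total points * 100
Closure = 66 / 110 * 100
Closure = 0.6 * 100 = 60.0%

60.0


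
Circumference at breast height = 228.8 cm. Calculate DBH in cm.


Formula: DBH = C / pi
DBH = 228.8 / pi
pi = 3.14159...
DBH = 72.8 cm

72.8


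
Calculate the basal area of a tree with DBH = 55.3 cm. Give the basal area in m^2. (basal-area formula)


Formula: BA = pi * (DBH/2)^2 / 10000  (cm^2 to m^2)
Radius = DBH/2 = 55.3/2 = 27.65 cm
BA = pi * 27.65^2 / 10000
   = 2401.8183 cm^2 / 10000
   = 0.2402 m^2

0.2402


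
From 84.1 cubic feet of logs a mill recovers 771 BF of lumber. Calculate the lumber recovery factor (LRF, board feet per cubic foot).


Formula: LRF = Lumber Output (BF) / Log Input (ft^3)
LRF = 771 BF / 84.1 ft^3
LRF = 9.17 BF/ft^3

9.17


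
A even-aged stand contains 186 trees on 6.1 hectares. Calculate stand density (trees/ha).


Formula: Stand Density = N_trees / Area_ha
Density = 186 trees / 6.1 ha
Density = 30 trees/ha

30


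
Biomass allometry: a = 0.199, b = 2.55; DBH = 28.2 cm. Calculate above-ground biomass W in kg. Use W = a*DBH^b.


Formula: W = a * DBH^b  (allometric power law)
DBH^b = 28.2^2.55 = 4990.3985
W = 0.199 * 4990.3985 = 993.1 kg

993.1


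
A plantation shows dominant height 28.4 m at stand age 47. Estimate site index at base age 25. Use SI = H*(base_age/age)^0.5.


Formula: SI = H_dom * (base_age / age)^0.5
Age ratio = 25 / 47 = 0.53191
sqrt(age_ratio) = 0.72932
SI = 28.4 * 0.72932 = 20.7 m

20.7


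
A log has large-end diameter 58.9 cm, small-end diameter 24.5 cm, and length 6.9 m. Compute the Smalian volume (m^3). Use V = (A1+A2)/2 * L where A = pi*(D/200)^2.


Smalian: V = (A1 + A2)/2 * L,  A = pi*(D/200)^2
A1 = pi*(58.9/200)^2 = 0.272471 m^2
A2 = pi*(24.5/200)^2 = 0.047144 m^2
V = (0.272471+0.047144)/2*6.9 = 1.1027 m^3

1.1027


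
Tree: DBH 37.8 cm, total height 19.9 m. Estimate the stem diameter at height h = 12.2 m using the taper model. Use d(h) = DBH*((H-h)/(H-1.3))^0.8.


Taper: d(h) = DBH * ((H - h) / (H - 1.3))^0.8
Numerator = H - h = 19.9 - 12.2 = 7.7 m
Denominator = H - 1.3 = 19.9 - 1.3 = 18.6 m
Ratio = 7.7 / 18.6 = 0.41398
d = 37.8 * 0.41398^0.8 = 18.7 cm

18.7


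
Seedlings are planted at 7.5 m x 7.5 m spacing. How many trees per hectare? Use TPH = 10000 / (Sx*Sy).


Formula: TPH = 10000 m^2/ha / (spacing_x * spacing_y)
Area per tree = 7.5 m * 7.5 m = 56.25 m^2
TPH = 10000 / 56.25 = 178 trees/ha

178


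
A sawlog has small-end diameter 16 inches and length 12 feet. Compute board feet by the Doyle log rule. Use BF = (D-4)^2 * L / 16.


Doyle: BF = (D - 4)^2 * L / 16
Adjusted diameter = 16 - 4 = 12 in
(D-4)^2 = 12^2 = 144
BF = 144 * 12 / 16 = 108 BF

108


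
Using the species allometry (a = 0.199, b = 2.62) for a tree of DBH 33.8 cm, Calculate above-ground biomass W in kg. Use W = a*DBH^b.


Formula: W = a * DBH^b  (allometric power law)
DBH^b = 33.8^2.62 = 10133.5533
W = 0.199 * 10133.5533 = 2016.6 kg

2016.6


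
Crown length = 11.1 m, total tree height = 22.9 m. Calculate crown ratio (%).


Formula: Crown Ratio = (Crown Length / Total Height) * 100
CR = (11.1 m / 22.9 m) * 100
CR = 0.4847 * 100 = 48.5%

48.5


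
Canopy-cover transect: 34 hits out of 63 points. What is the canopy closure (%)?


Formula: Canopy closure = covered points / total points * 100
Closure = 34 / 63 * 100
Closure = 0.5397 * 100 = 54.0%

54.0


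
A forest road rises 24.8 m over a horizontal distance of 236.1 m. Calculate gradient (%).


Formula: Gradient = rise / run * 100
Gradient = 24.8 / 236.1 * 100 = 10.5%

10.5


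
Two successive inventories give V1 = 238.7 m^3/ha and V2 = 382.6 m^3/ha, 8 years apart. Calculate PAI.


Formula: PAI = (V_T2 - V_T1) / (T2 - T1)
Volume increment = 382.6 - 238.7 = 143.9 m^3/ha
PAI = 143.9 / 8 = 17.99 m^3/ha/year

17.99


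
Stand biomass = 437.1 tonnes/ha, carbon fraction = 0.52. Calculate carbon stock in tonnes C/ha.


Formula: Carbon Stock = Biomass * Carbon Fraction
C = 437.1 t/ha * 0.52
C = 227.3 t C/ha

227.3


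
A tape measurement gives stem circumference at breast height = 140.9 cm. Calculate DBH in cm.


Formula: DBH = C / pi
DBH = 140.9 / pi
pi = 3.14159...
DBH = 44.8 cm

44.8


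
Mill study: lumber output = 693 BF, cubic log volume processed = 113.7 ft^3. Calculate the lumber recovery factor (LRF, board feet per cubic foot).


Formula: LRF = Lumber Output (BF) / Log Input (ft^3)
LRF = 693 BF / 113.7 ft^3
LRF = 6.09 BF/ft^3

6.09


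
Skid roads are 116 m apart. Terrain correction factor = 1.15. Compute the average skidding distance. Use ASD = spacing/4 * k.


Formula: ASD = (spacing / 4) * correction
Uncorrected distance = spacing / 4 = 116 / 4 = 29 m
ASD = 29 * 1.15 = 33 m

33


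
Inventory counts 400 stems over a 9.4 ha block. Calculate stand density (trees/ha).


Formula: Stand Density = N_trees / Area_ha
Density = 400 trees / 9.4 ha
Density = 43 trees/ha

43


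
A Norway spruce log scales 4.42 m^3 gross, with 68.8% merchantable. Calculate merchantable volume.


Formula: MV = V_total * (merchantable_pct / 100)
Merchantable fraction = 68.8% / 100 = 0.688
MV = 4.42 m^3 * 0.688 = 3.041 m^3

3.041


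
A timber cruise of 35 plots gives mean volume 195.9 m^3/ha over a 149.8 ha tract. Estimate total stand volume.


Formula: Total Volume = Mean Volume per ha * Total Area
Total Volume = 195.9 m^3/ha * 149.8 ha
Total Volume = 29346 m^3

29346


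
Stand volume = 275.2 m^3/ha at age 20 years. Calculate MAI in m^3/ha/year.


Formula: MAI = Total Volume / Stand Age
MAI = 275.2 m^3/ha / 20 years
MAI = 13.76 m^3/ha/year

13.76


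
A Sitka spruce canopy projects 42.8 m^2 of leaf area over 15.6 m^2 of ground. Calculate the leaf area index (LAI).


Formula: LAI = total leaf area / ground area  (dimensionless)
LAI = 42.8 m^2 / 15.6 m^2
LAI = 2.74

2.74


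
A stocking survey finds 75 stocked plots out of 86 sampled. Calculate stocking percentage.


Formula: Stocking % = stocked plots / total plots * 100
Stocking = 75 / 86 * 100
Stocking = 0.8721 * 100 = 87.2%

87.2


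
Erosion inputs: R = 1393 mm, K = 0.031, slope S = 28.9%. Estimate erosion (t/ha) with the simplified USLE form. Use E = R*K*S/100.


Formula: E = R * K * S / 100  (simplified USLE)
R * K = 1393 * 0.031 = 43.183
E = 43.183 * 28.9 / 100 = 12.48 t/ha

12.48


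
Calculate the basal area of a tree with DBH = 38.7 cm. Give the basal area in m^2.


Formula: BA = pi * (DBH/2)^2 / 10000  (cm^2 to m^2)
Radius = DBH/2 = 38.7/2 = 19.35 cm
BA = pi * 19.35^2 / 10000
   = 1176.283 cm^2 / 10000
   = 0.1176 m^2

0.1176


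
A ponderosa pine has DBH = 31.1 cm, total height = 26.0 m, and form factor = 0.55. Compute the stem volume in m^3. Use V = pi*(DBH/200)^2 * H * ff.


Formula: V = pi * (DBH/200)^2 * H * ff
Radius = DBH/200 = 31.1/200 = 0.1555 m
Radius^2 = 0.1555^2 = 0.02418025 m^2
V = pi * 0.02418025 * 26.0 * 0.55
V = 1.086 m^3

1.086


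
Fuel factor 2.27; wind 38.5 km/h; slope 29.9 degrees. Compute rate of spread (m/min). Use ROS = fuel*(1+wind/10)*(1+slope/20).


Formula: ROS = fuel * (1 + wind/10) * (1 + slope/20)
Wind factor = 1 + 38.5/10 = 4.85
Slope factor = 1 + 29.9/20 = 2.495
ROS = 2.27 * 4.85 * 2.495 = 27.47 m/min

27.47


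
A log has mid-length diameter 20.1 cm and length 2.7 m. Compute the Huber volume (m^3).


Huber: V = Am * L,  Am = pi*(Dm/200)^2
Am = pi*(20.1/200)^2 = 0.031731 m^2
V = 0.031731*2.7 = 0.0857 m^3

0.0857


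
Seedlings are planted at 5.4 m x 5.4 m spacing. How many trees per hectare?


Formula: TPH = 10000 m^2/ha / (spacing_x * spacing_y)
Area per tree = 5.4 m * 5.4 m = 29.16 m^2
TPH = 10000 / 29.16 = 343 trees/ha

343


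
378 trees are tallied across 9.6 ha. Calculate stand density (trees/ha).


Formula: Stand Density = N_trees / Area_ha
Density = 378 trees / 9.6 ha
Density = 39 trees/ha

39


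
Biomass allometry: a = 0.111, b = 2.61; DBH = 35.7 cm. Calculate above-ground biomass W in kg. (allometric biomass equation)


Formula: W = a * DBH^b  (allometric power law)
DBH^b = 35.7^2.61 = 11284.0251
W = 0.111 * 11284.0251 = 1252.5 kg

1252.5


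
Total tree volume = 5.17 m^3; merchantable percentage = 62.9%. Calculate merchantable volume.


Formula: MV = V_total * (merchantable_pct / 100)
Merchantable fraction = 62.9% / 100 = 0.629
MV = 5.17 m^3 * 0.629 = 3.252 m^3

3.252


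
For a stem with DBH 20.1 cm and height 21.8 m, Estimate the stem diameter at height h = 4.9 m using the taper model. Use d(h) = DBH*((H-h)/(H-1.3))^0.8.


Taper: d(h) = DBH * ((H - h) / (H - 1.3))^0.8
Numerator = H - h = 21.8 - 4.9 = 16.9 m
Denominator = H - 1.3 = 21.8 - 1.3 = 20.5 m
Ratio = 16.9 / 20.5 = 0.82439
d = 20.1 * 0.82439^0.8 = 17.2 cm

17.2


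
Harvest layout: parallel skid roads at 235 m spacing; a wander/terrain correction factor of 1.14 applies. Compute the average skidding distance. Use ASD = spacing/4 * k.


Formula: ASD = (spacing / 4) * correction
Uncorrected distance = spacing / 4 = 235 / 4 = 58.75 m
ASD = 58.75 * 1.14 = 67 m

67


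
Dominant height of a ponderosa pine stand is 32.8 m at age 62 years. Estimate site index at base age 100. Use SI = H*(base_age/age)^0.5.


Formula: SI = H_dom * (base_age / age)^0.5
Age ratio = 100 / 62 = 1.6129
sqrt(age_ratio) = 1.27
SI = 32.8 * 1.27 = 41.7 m

41.7


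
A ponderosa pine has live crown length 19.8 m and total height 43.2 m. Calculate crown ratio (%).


Formula: Crown Ratio = (Crown Length / Total Height) * 100
CR = (19.8 m / 43.2 m) * 100
CR = 0.4583 * 100 = 45.8%

45.8


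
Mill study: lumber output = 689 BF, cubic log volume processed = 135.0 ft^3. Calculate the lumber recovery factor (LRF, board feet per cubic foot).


Formula: LRF = Lumber Output (BF) / Log Input (ft^3)
LRF = 689 BF / 135.0 ft^3
LRF = 5.1 BF/ft^3

5.1


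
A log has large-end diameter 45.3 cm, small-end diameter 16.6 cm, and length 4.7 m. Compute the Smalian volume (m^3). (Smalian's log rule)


Smalian: V = (A1 + A2)/2 * L,  A = pi*(D/200)^2
A1 = pi*(45.3/200)^2 = 0.161171 m^2
A2 = pi*(16.6/200)^2 = 0.021642 m^2
V = (0.161171+0.021642)/2*4.7 = 0.4296 m^3

0.4296


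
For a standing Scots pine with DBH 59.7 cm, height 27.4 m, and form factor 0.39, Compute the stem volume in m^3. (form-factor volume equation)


Formula: V = pi * (DBH/200)^2 * H * ff
Radius = DBH/200 = 59.7/200 = 0.2985 m
Radius^2 = 0.2985^2 = 0.08910225 m^2
V = pi * 0.08910225 * 27.4 * 0.39
V = 2.991 m^3

2.991


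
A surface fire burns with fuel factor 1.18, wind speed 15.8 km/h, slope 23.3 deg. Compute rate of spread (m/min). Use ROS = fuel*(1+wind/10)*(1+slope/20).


Formula: ROS = fuel * (1 + wind/10) * (1 + slope/20)
Wind factor = 1 + 15.8/10 = 2.58
Slope factor = 1 + 23.3/20 = 2.165
ROS = 1.18 * 2.58 * 2.165 = 6.59 m/min

6.59


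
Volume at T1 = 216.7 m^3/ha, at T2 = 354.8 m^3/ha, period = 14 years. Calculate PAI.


Formula: PAI = (V_T2 - V_T1) / (T2 - T1)
Volume increment = 354.8 - 216.7 = 138.1 m^3/ha
PAI = 138.1 / 14 = 9.86 m^3/ha/year

9.86


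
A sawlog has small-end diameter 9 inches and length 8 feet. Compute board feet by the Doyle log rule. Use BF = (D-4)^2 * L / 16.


Doyle: BF = (D - 4)^2 * L / 16
Adjusted diameter = 9 - 4 = 5 in
(D-4)^2 = 5^2 = 25
BF = 25 * 8 / 16 = 13 BF

13


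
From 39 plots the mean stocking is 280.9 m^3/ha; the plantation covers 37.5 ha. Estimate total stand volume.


Formula: Total Volume = Mean Volume per ha * Total Area
Total Volume = 280.9 m^3/ha * 37.5 ha
Total Volume = 10534 m^3

10534


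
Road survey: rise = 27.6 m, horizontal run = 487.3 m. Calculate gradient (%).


Formula: Gradient = rise / run * 100
Gradient = 27.6 / 487.3 * 100 = 5.7%

5.7


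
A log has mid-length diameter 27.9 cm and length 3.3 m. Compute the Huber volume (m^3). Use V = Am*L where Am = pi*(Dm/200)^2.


Huber: V = Am * L,  Am = pi*(Dm/200)^2
Am = pi*(27.9/200)^2 = 0.061136 m^2
V = 0.061136*3.3 = 0.2017 m^3

0.2017


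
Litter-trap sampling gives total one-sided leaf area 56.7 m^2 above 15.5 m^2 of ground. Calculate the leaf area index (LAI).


Formula: LAI = total leaf area / ground area  (dimensionless)
LAI = 56.7 m^2 / 15.5 m^2
LAI = 3.66

3.66


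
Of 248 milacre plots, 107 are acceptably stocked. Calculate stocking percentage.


Formula: Stocking % = stocked plots / total plots * 100
Stocking = 107 / 248 * 100
Stocking = 0.4315 * 100 = 43.1%

43.1


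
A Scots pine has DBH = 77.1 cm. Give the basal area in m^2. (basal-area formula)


Formula: BA = pi * (DBH/2)^2 / 10000  (cm^2 to m^2)
Radius = DBH/2 = 77.1/2 = 38.55 cm
BA = pi * 38.55^2 / 10000
   = 4668.7287 cm^2 / 10000
   = 0.4669 m^2

0.4669


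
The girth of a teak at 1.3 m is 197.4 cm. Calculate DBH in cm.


Formula: DBH = C / pi
DBH = 197.4 / pi
pi = 3.14159...
DBH = 62.8 cm

62.8


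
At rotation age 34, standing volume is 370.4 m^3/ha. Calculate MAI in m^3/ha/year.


Formula: MAI = Total Volume / Stand Age
MAI = 370.4 m^3/ha / 34 years
MAI = 10.89 m^3/ha/year

10.89


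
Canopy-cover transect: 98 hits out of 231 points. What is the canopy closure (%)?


Formula: Canopy closure = covered points / total points * 100
Closure = 98 / 231 * 100
Closure = 0.4242 * 100 = 42.4%

42.4


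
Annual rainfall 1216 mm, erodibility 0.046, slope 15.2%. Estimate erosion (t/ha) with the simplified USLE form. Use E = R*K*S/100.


Formula: E = R * K * S / 100  (simplified USLE)
R * K = 1216 * 0.046 = 55.936
E = 55.936 * 15.2 / 100 = 8.5 t/ha

8.5


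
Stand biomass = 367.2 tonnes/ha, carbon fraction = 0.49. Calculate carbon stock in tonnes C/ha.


Formula: Carbon Stock = Biomass * Carbon Fraction
C = 367.2 t/ha * 0.49
C = 179.9 t C/ha

179.9


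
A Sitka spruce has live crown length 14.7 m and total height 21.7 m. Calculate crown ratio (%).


Formula: Crown Ratio = (Crown Length / Total Height) * 100
CR = (14.7 m / 21.7 m) * 100
CR = 0.6774 * 100 = 67.7%

67.7


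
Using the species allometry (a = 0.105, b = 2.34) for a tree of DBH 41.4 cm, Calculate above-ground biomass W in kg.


Formula: W = a * DBH^b  (allometric power law)
DBH^b = 41.4^2.34 = 6078.2813
W = 0.105 * 6078.2813 = 638.2 kg

638.2


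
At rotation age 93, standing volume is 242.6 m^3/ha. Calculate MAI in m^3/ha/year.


Formula: MAI = Total Volume / Stand Age
MAI = 242.6 m^3/ha / 93 years
MAI = 2.61 m^3/ha/year

2.61


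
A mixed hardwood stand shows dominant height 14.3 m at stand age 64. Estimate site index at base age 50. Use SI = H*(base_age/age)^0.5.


Formula: SI = H_dom * (base_age / age)^0.5
Age ratio = 50 / 64 = 0.78125
sqrt(age_ratio) = 0.88388
SI = 14.3 * 0.88388 = 12.6 m

12.6


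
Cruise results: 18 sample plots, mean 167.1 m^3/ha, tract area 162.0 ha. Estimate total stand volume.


Formula: Total Volume = Mean Volume per ha * Total Area
Total Volume = 167.1 m^3/ha * 162.0 ha
Total Volume = 27070 m^3

27070


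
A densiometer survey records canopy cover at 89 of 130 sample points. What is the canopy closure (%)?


Formula: Canopy closure = covered points / total points * 100
Closure = 89 / 130 * 100
Closure = 0.6846 * 100 = 68.5%

68.5


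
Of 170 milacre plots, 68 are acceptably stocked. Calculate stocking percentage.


Formula: Stocking % = stocked plots / total plots * 100
Stocking = 68 / 170 * 100
Stocking = 0.4 * 100 = 40.0%

40.0


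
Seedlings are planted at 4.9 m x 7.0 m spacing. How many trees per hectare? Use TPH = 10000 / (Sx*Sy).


Formula: TPH = 10000 m^2/ha / (spacing_x * spacing_y)
Area per tree = 4.9 m * 7.0 m = 34.3 m^2
TPH = 10000 / 34.3 = 292 trees/ha

292


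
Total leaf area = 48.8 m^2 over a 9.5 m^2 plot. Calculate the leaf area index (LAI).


Formula: LAI = total leaf area / ground area  (dimensionless)
LAI = 48.8 m^2 / 9.5 m^2
LAI = 5.14

5.14


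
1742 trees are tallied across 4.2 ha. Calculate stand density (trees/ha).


Formula: Stand Density = N_trees / Area_ha
Density = 1742 trees / 4.2 ha
Density = 415 trees/ha

415


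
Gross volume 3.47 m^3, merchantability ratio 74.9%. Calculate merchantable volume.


Formula: MV = V_total * (merchantable_pct / 100)
Merchantable fraction = 74.9% / 100 = 0.749
MV = 3.47 m^3 * 0.749 = 2.599 m^3

2.599


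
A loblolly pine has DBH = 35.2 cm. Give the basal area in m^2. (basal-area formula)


Formula: BA = pi * (DBH/2)^2 / 10000  (cm^2 to m^2)
Radius = DBH/2 = 35.2/2 = 17.6 cm
BA = pi * 17.6^2 / 10000
   = 973.1397 cm^2 / 10000
   = 0.0973 m^2

0.0973


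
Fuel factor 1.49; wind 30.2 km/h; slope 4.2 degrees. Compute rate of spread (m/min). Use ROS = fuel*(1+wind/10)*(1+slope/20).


Formula: ROS = fuel * (1 + wind/10) * (1 + slope/20)
Wind factor = 1 + 30.2/10 = 4.02
Slope factor = 1 + 4.2/20 = 1.21
ROS = 1.49 * 4.02 * 1.21 = 7.25 m/min

7.25


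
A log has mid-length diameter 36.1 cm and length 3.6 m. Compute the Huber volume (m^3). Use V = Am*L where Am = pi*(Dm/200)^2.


Huber: V = Am * L,  Am = pi*(Dm/200)^2
Am = pi*(36.1/200)^2 = 0.102354 m^2
V = 0.102354*3.6 = 0.3685 m^3

0.3685


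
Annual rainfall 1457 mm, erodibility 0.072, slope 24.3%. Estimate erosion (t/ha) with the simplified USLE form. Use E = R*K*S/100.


Formula: E = R * K * S / 100  (simplified USLE)
R * K = 1457 * 0.072 = 104.904
E = 104.904 * 24.3 / 100 = 25.49 t/ha

25.49


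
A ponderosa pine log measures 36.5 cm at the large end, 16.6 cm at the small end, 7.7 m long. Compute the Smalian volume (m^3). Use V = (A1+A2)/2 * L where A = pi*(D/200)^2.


Smalian: V = (A1 + A2)/2 * L,  A = pi*(D/200)^2
A1 = pi*(36.5/200)^2 = 0.104635 m^2
A2 = pi*(16.6/200)^2 = 0.021642 m^2
V = (0.104635+0.021642)/2*7.7 = 0.4862 m^3

0.4862


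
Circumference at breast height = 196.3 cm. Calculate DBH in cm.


Formula: DBH = C / pi
DBH = 196.3 / pi
pi = 3.14159...
DBH = 62.5 cm

62.5


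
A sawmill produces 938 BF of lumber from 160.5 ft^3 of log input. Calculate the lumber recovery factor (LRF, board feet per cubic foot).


Formula: LRF = Lumber Output (BF) / Log Input (ft^3)
LRF = 938 BF / 160.5 ft^3
LRF = 5.84 BF/ft^3

5.84


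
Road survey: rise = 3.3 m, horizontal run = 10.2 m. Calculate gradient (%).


Formula: Gradient = rise / run * 100
Gradient = 3.3 / 10.2 * 100 = 32.4%

32.4


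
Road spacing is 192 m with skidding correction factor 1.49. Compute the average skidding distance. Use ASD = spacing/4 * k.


Formula: ASD = (spacing / 4) * correction
Uncorrected distance = spacing / 4 = 192 / 4 = 48 m
ASD = 48 * 1.49 = 72 m

72


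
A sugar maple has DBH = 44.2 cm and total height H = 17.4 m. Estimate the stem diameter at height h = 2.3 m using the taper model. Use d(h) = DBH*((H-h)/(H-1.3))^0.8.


Taper: d(h) = DBH * ((H - h) / (H - 1.3))^0.8
Numerator = H - h = 17.4 - 2.3 = 15.1 m
Denominator = H - 1.3 = 17.4 - 1.3 = 16.1 m
Ratio = 15.1 / 16.1 = 0.93789
d = 44.2 * 0.93789^0.8 = 42.0 cm

42.0


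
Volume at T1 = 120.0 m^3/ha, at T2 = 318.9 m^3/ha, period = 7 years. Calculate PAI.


Formula: PAI = (V_T2 - V_T1) / (T2 - T1)
Volume increment = 318.9 - 120.0 = 198.9 m^3/ha
PAI = 198.9 / 7 = 28.41 m^3/ha/year

28.41


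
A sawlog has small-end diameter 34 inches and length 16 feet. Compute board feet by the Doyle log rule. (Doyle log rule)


Doyle: BF = (D - 4)^2 * L / 16
Adjusted diameter = 34 - 4 = 30 in
(D-4)^2 = 30^2 = 900
BF = 900 * 16 / 16 = 900 BF

900


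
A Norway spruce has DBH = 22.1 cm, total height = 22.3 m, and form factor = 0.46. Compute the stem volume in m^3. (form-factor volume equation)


Formula: V = pi * (DBH/200)^2 * H * ff
Radius = DBH/200 = 22.1/200 = 0.1105 m
Radius^2 = 0.1105^2 = 0.01221025 m^2
V = pi * 0.01221025 * 22.3 * 0.46
V = 0.393 m^3

0.393


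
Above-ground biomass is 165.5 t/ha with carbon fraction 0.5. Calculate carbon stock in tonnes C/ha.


Formula: Carbon Stock = Biomass * Carbon Fraction
C = 165.5 t/ha * 0.5
C = 82.8 t C/ha

82.8


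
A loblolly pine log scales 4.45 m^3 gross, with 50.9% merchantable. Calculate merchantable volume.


Formula: MV = V_total * (merchantable_pct / 100)
Merchantable fraction = 50.9% / 100 = 0.509
MV = 4.45 m^3 * 0.509 = 2.265 m^3

2.265


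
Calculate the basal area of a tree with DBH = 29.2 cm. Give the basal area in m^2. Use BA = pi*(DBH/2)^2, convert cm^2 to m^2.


Formula: BA = pi * (DBH/2)^2 / 10000  (cm^2 to m^2)
Radius = DBH/2 = 29.2/2 = 14.6 cm
BA = pi * 14.6^2 / 10000
   = 669.6619 cm^2 / 10000
   = 0.067 m^2

0.067


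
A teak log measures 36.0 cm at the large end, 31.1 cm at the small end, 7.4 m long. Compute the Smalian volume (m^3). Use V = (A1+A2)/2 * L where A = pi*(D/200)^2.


Smalian: V = (A1 + A2)/2 * L,  A = pi*(D/200)^2
A1 = pi*(36.0/200)^2 = 0.101788 m^2
A2 = pi*(31.1/200)^2 = 0.075964 m^2
V = (0.101788+0.075964)/2*7.4 = 0.6577 m^3

0.6577


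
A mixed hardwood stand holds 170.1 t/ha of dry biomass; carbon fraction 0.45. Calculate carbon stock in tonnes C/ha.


Formula: Carbon Stock = Biomass * Carbon Fraction
C = 170.1 t/ha * 0.45
C = 76.5 t C/ha

76.5


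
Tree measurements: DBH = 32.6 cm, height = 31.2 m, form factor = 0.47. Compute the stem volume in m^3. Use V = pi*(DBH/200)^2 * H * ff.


Formula: V = pi * (DBH/200)^2 * H * ff
Radius = DBH/200 = 32.6/200 = 0.163 m
Radius^2 = 0.163^2 = 0.026569 m^2
V = pi * 0.026569 * 31.2 * 0.47
V = 1.224 m^3

1.224


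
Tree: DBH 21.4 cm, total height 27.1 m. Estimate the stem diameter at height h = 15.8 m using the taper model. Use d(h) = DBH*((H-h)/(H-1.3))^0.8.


Taper: d(h) = DBH * ((H - h) / (H - 1.3))^0.8
Numerator = H - h = 27.1 - 15.8 = 11.3 m
Denominator = H - 1.3 = 27.1 - 1.3 = 25.8 m
Ratio = 11.3 / 25.8 = 0.43798
d = 21.4 * 0.43798^0.8 = 11.1 cm

11.1


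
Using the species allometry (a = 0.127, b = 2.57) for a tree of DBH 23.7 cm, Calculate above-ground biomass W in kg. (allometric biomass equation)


Formula: W = a * DBH^b  (allometric power law)
DBH^b = 23.7^2.57 = 3412.7404
W = 0.127 * 3412.7404 = 433.4 kg

433.4


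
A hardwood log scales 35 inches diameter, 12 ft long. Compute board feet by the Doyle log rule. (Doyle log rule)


Doyle: BF = (D - 4)^2 * L / 16
Adjusted diameter = 35 - 4 = 31 in
(D-4)^2 = 31^2 = 961
BF = 961 * 12 / 16 = 721 BF

721


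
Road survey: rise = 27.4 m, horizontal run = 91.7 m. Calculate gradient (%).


Formula: Gradient = rise / run * 100
Gradient = 27.4 / 91.7 * 100 = 29.9%

29.9


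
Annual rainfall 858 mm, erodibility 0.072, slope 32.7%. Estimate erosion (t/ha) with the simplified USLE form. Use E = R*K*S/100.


Formula: E = R * K * S / 100  (simplified USLE)
R * K = 858 * 0.072 = 61.776
E = 61.776 * 32.7 / 100 = 20.2 t/ha

20.2


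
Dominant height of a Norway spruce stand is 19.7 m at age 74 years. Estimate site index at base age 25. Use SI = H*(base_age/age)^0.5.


Formula: SI = H_dom * (base_age / age)^0.5
Age ratio = 25 / 74 = 0.33784
sqrt(age_ratio) = 0.58124
SI = 19.7 * 0.58124 = 11.5 m

11.5


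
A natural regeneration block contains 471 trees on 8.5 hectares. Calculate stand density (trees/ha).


Formula: Stand Density = N_trees / Area_ha
Density = 471 trees / 8.5 ha
Density = 55 trees/ha

55


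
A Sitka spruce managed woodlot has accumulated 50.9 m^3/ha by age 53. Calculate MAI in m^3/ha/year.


Formula: MAI = Total Volume / Stand Age
MAI = 50.9 m^3/ha / 53 years
MAI = 0.96 m^3/ha/year

0.96


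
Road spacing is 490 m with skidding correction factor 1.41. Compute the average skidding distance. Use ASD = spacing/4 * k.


Formula: ASD = (spacing / 4) * correction
Uncorrected distance = spacing / 4 = 490 / 4 = 122.5 m
ASD = 122.5 * 1.41 = 173 m

173


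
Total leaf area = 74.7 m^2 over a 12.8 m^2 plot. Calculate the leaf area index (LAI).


Formula: LAI = total leaf area / ground area  (dimensionless)
LAI = 74.7 m^2 / 12.8 m^2
LAI = 5.84

5.84


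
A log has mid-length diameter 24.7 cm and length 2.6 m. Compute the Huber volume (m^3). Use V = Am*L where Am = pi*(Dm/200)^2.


Huber: V = Am * L,  Am = pi*(Dm/200)^2
Am = pi*(24.7/200)^2 = 0.047916 m^2
V = 0.047916*2.6 = 0.1246 m^3

0.1246


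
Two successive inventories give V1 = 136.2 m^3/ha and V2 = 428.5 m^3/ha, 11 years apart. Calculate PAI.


Formula: PAI = (V_T2 - V_T1) / (T2 - T1)
Volume increment = 428.5 - 136.2 = 292.3 m^3/ha
PAI = 292.3 / 11 = 26.57 m^3/ha/year

26.57


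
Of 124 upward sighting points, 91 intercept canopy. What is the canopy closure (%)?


Formula: Canopy closure = covered points / total points * 100
Closure = 91 / 124 * 100
Closure = 0.7339 * 100 = 73.4%

73.4


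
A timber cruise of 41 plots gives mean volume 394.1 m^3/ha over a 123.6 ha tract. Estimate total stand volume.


Formula: Total Volume = Mean Volume per ha * Total Area
Total Volume = 394.1 m^3/ha * 123.6 ha
Total Volume = 48711 m^3

48711


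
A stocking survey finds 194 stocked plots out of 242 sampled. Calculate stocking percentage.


Formula: Stocking % = stocked plots / total plots * 100
Stocking = 194 / 242 * 100
Stocking = 0.8017 * 100 = 80.2%

80.2


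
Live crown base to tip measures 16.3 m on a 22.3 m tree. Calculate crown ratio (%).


Formula: Crown Ratio = (Crown Length / Total Height) * 100
CR = (16.3 m / 22.3 m) * 100
CR = 0.7309 * 100 = 73.1%

73.1


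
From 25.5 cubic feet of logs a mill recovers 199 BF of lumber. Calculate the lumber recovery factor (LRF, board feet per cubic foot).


Formula: LRF = Lumber Output (BF) / Log Input (ft^3)
LRF = 199 BF / 25.5 ft^3
LRF = 7.8 BF/ft^3

7.8


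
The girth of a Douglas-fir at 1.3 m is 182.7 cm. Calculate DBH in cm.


Formula: DBH = C / pi
DBH = 182.7 / pi
pi = 3.14159...
DBH = 58.2 cm

58.2


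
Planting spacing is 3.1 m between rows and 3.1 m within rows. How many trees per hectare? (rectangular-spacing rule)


Formula: TPH = 10000 m^2/ha / (spacing_x * spacing_y)
Area per tree = 3.1 m * 3.1 m = 9.61 m^2
TPH = 10000 / 9.61 = 1041 trees/ha

1041


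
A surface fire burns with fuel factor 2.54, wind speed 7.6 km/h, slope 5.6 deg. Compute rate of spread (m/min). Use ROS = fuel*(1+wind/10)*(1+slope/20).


Formula: ROS = fuel * (1 + wind/10) * (1 + slope/20)
Wind factor = 1 + 7.6/10 = 1.76
Slope factor = 1 + 5.6/20 = 1.28
ROS = 2.54 * 1.76 * 1.28 = 5.72 m/min

5.72


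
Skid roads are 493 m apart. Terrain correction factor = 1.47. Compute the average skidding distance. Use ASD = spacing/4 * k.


Formula: ASD = (spacing / 4) * correction
Uncorrected distance = spacing / 4 = 493 / 4 = 123.25 m
ASD = 123.25 * 1.47 = 181 m

181


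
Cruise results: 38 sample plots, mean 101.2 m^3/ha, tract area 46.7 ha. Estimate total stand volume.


Formula: Total Volume = Mean Volume per ha * Total Area
Total Volume = 101.2 m^3/ha * 46.7 ha
Total Volume = 4726 m^3

4726


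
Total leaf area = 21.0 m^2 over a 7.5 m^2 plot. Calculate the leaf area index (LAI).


Formula: LAI = total leaf area / ground area  (dimensionless)
LAI = 21.0 m^2 / 7.5 m^2
LAI = 2.8

2.8


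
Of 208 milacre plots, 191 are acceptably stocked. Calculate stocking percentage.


Formula: Stocking % = stocked plots / total plots * 100
Stocking = 191 / 208 * 100
Stocking = 0.9183 * 100 = 91.8%

91.8


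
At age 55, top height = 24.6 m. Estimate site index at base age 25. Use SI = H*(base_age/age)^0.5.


Formula: SI = H_dom * (base_age / age)^0.5
Age ratio = 25 / 55 = 0.45455
sqrt(age_ratio) = 0.6742
SI = 24.6 * 0.6742 = 16.6 m

16.6


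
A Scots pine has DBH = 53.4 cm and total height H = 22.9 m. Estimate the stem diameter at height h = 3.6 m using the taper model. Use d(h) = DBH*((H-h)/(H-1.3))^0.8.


Taper: d(h) = DBH * ((H - h) / (H - 1.3))^0.8
Numerator = H - h = 22.9 - 3.6 = 19.3 m
Denominator = H - 1.3 = 22.9 - 1.3 = 21.6 m
Ratio = 19.3 / 21.6 = 0.89352
d = 53.4 * 0.89352^0.8 = 48.8 cm

48.8


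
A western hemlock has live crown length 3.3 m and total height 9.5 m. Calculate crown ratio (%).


Formula: Crown Ratio = (Crown Length / Total Height) * 100
CR = (3.3 m / 9.5 m) * 100
CR = 0.3474 * 100 = 34.7%

34.7


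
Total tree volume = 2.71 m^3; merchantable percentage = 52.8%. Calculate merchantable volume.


Formula: MV = V_total * (merchantable_pct / 100)
Merchantable fraction = 52.8% / 100 = 0.528
MV = 2.71 m^3 * 0.528 = 1.431 m^3

1.431


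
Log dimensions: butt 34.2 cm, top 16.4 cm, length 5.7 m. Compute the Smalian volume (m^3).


Smalian: V = (A1 + A2)/2 * L,  A = pi*(D/200)^2
A1 = pi*(34.2/200)^2 = 0.091863 m^2
A2 = pi*(16.4/200)^2 = 0.021124 m^2
V = (0.091863+0.021124)/2*5.7 = 0.322 m^3

0.322


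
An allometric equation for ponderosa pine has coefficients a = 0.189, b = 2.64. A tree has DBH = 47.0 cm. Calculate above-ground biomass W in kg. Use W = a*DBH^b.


Formula: W = a * DBH^b  (allometric power law)
DBH^b = 47.0^2.64 = 25962.0119
W = 0.189 * 25962.0119 = 4906.8 kg

4906.8


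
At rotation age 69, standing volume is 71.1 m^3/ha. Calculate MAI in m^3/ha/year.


Formula: MAI = Total Volume / Stand Age
MAI = 71.1 m^3/ha / 69 years
MAI = 1.03 m^3/ha/year

1.03


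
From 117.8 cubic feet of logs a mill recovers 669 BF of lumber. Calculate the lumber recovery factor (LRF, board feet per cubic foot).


Formula: LRF = Lumber Output (BF) / Log Input (ft^3)
LRF = 669 BF / 117.8 ft^3
LRF = 5.68 BF/ft^3

5.68


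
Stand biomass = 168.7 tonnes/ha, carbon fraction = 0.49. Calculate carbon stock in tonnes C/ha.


Formula: Carbon Stock = Biomass * Carbon Fraction
C = 168.7 t/ha * 0.49
C = 82.7 t C/ha

82.7


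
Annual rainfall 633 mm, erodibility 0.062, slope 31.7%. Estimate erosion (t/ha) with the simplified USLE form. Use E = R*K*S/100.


Formula: E = R * K * S / 100  (simplified USLE)
R * K = 633 * 0.062 = 39.246
E = 39.246 * 31.7 / 100 = 12.44 t/ha

12.44


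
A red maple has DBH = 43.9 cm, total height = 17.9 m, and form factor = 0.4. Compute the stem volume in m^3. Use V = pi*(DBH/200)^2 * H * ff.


Formula: V = pi * (DBH/200)^2 * H * ff
Radius = DBH/200 = 43.9/200 = 0.2195 m
Radius^2 = 0.2195^2 = 0.04818025 m^2
V = pi * 0.04818025 * 17.9 * 0.4
V = 1.084 m^3

1.084


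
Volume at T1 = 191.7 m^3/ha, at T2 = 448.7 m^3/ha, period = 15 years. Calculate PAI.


Formula: PAI = (V_T2 - V_T1) / (T2 - T1)
Volume increment = 448.7 - 191.7 = 257.0 m^3/ha
PAI = 257.0 / 15 = 17.13 m^3/ha/year

17.13


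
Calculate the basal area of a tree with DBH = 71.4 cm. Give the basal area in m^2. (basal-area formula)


Formula: BA = pi * (DBH/2)^2 / 10000  (cm^2 to m^2)
Radius = DBH/2 = 71.4/2 = 35.7 cm
BA = pi * 35.7^2 / 10000
   = 4003.9284 cm^2 / 10000
   = 0.4004 m^2

0.4004


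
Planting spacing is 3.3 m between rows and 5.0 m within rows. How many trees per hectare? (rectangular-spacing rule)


Formula: TPH = 10000 m^2/ha / (spacing_x * spacing_y)
Area per tree = 3.3 m * 5.0 m = 16.5 m^2
TPH = 10000 / 16.5 = 606 trees/ha

606


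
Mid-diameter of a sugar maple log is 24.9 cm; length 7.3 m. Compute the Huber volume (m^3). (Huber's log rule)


Huber: V = Am * L,  Am = pi*(Dm/200)^2
Am = pi*(24.9/200)^2 = 0.048695 m^2
V = 0.048695*7.3 = 0.3555 m^3

0.3555


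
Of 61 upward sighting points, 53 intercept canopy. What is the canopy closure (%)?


Formula: Canopy closure = covered points / total points * 100
Closure = 53 / 61 * 100
Closure = 0.8689 * 100 = 86.9%

86.9


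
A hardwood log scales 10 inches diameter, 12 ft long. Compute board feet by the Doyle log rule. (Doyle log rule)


Doyle: BF = (D - 4)^2 * L / 16
Adjusted diameter = 10 - 4 = 6 in
(D-4)^2 = 6^2 = 36
BF = 36 * 12 / 16 = 27 BF

27


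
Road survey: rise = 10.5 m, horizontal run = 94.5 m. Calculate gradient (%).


Formula: Gradient = rise / run * 100
Gradient = 10.5 / 94.5 * 100 = 11.1%

11.1


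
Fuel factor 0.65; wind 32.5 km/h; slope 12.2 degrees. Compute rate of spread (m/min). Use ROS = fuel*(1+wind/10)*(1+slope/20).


Formula: ROS = fuel * (1 + wind/10) * (1 + slope/20)
Wind factor = 1 + 32.5/10 = 4.25
Slope factor = 1 + 12.2/20 = 1.61
ROS = 0.65 * 4.25 * 1.61 = 4.45 m/min

4.45


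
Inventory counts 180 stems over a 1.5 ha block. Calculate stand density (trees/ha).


Formula: Stand Density = N_trees / Area_ha
Density = 180 trees / 1.5 ha
Density = 120 trees/ha

120


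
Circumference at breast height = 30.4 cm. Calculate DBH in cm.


Formula: DBH = C / pi
DBH = 30.4 / pi
pi = 3.14159...
DBH = 9.7 cm

9.7


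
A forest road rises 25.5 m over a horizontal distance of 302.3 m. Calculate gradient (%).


Formula: Gradient = rise / run * 100
Gradient = 25.5 / 302.3 * 100 = 8.4%

8.4


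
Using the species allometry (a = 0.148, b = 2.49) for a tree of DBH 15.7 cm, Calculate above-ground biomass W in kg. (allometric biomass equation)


Formula: W = a * DBH^b  (allometric power law)
DBH^b = 15.7^2.49 = 950.1455
W = 0.148 * 950.1455 = 140.6 kg

140.6


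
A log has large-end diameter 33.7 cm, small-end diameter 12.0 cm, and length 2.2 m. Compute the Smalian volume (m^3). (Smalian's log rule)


Smalian: V = (A1 + A2)/2 * L,  A = pi*(D/200)^2
A1 = pi*(33.7/200)^2 = 0.089197 m^2
A2 = pi*(12.0/200)^2 = 0.01131 m^2
V = (0.089197+0.01131)/2*2.2 = 0.1106 m^3

0.1106


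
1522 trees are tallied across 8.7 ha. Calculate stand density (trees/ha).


Formula: Stand Density = N_trees / Area_ha
Density = 1522 trees / 8.7 ha
Density = 175 trees/ha

175


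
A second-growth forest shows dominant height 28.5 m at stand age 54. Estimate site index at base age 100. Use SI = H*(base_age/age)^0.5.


Formula: SI = H_dom * (base_age / age)^0.5
Age ratio = 100 / 54 = 1.85185
sqrt(age_ratio) = 1.36083
SI = 28.5 * 1.36083 = 38.8 m

38.8


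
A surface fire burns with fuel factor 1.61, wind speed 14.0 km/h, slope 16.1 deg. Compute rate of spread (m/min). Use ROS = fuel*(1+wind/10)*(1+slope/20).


Formula: ROS = fuel * (1 + wind/10) * (1 + slope/20)
Wind factor = 1 + 14.0/10 = 2.4
Slope factor = 1 + 16.1/20 = 1.805
ROS = 1.61 * 2.4 * 1.805 = 6.97 m/min

6.97


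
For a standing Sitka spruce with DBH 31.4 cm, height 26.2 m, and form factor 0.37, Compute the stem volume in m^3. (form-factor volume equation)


Formula: V = pi * (DBH/200)^2 * H * ff
Radius = DBH/200 = 31.4/200 = 0.157 m
Radius^2 = 0.157^2 = 0.024649 m^2
V = pi * 0.024649 * 26.2 * 0.37
V = 0.751 m^3

0.751


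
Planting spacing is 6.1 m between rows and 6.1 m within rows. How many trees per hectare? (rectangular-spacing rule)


Formula: TPH = 10000 m^2/ha / (spacing_x * spacing_y)
Area per tree = 6.1 m * 6.1 m = 37.21 m^2
TPH = 10000 / 37.21 = 269 trees/ha

269


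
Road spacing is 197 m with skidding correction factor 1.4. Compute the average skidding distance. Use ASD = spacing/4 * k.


Formula: ASD = (spacing / 4) * correction
Uncorrected distance = spacing / 4 = 197 / 4 = 49.25 m
ASD = 49.25 * 1.4 = 69 m

69


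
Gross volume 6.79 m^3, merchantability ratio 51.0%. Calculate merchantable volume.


Formula: MV = V_total * (merchantable_pct / 100)
Merchantable fraction = 51.0% / 100 = 0.51
MV = 6.79 m^3 * 0.51 = 3.463 m^3

3.463


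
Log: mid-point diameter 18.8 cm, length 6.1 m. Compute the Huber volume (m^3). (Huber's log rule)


Huber: V = Am * L,  Am = pi*(Dm/200)^2
Am = pi*(18.8/200)^2 = 0.027759 m^2
V = 0.027759*6.1 = 0.1693 m^3

0.1693


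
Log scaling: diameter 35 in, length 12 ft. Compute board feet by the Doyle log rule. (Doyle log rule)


Doyle: BF = (D - 4)^2 * L / 16
Adjusted diameter = 35 - 4 = 31 in
(D-4)^2 = 31^2 = 961
BF = 961 * 12 / 16 = 721 BF

721


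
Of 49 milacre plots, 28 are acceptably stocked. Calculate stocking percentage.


Formula: Stocking % = stocked plots / total plots * 100
Stocking = 28 / 49 * 100
Stocking = 0.5714 * 100 = 57.1%

57.1


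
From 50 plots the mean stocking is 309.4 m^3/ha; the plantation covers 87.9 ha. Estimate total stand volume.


Formula: Total Volume = Mean Volume per ha * Total Area
Total Volume = 309.4 m^3/ha * 87.9 ha
Total Volume = 27196 m^3

27196


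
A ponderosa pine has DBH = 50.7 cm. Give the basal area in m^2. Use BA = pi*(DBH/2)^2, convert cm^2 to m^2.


Formula: BA = pi * (DBH/2)^2 / 10000  (cm^2 to m^2)
Radius = DBH/2 = 50.7/2 = 25.35 cm
BA = pi * 25.35^2 / 10000
   = 2018.8581 cm^2 / 10000
   = 0.2019 m^2

0.2019


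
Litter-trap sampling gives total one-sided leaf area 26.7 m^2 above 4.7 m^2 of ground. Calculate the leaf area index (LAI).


Formula: LAI = total leaf area / ground area  (dimensionless)
LAI = 26.7 m^2 / 4.7 m^2
LAI = 5.68

5.68


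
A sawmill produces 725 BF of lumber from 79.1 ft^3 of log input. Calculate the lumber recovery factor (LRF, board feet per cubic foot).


Formula: LRF = Lumber Output (BF) / Log Input (ft^3)
LRF = 725 BF / 79.1 ft^3
LRF = 9.17 BF/ft^3

9.17


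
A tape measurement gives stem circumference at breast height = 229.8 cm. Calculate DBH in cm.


Formula: DBH = C / pi
DBH = 229.8 / pi
pi = 3.14159...
DBH = 73.1 cm

73.1


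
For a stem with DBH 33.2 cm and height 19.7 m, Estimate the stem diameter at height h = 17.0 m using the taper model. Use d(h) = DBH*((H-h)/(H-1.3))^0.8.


Taper: d(h) = DBH * ((H - h) / (H - 1.3))^0.8
Numerator = H - h = 19.7 - 17.0 = 2.7 m
Denominator = H - 1.3 = 19.7 - 1.3 = 18.4 m
Ratio = 2.7 / 18.4 = 0.14674
d = 33.2 * 0.14674^0.8 = 7.2 cm

7.2


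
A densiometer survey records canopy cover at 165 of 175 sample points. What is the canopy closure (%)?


Formula: Canopy closure = covered points / total points * 100
Closure = 165 / 175 * 100
Closure = 0.9429 * 100 = 94.3%

94.3
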